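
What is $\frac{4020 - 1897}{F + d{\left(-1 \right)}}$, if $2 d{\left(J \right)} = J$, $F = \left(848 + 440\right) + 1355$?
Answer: $\frac{4246}{5285} \approx 0.80341$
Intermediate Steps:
$F = 2643$ ($F = 1288 + 1355 = 2643$)
$d{\left(J \right)} = \frac{J}{2}$
$\frac{4020 - 1897}{F + d{\left(-1 \right)}} = \frac{4020 - 1897}{2643 + \frac{1}{2} \left(-1\right)} = \frac{2123}{2643 - \frac{1}{2}} = \frac{2123}{\frac{5285}{2}} = 2123 \cdot \frac{2}{5285} = \frac{4246}{5285}$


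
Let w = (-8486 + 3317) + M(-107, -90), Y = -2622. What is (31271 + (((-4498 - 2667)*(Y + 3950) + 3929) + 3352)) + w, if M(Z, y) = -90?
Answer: -9481827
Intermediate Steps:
w = -5259 (w = (-8486 + 3317) - 90 = -5169 - 90 = -5259)
(31271 + (((-4498 - 2667)*(Y + 3950) + 3929) + 3352)) + w = (31271 + (((-4498 - 2667)*(-2622 + 3950) + 3929) + 3352)) - 5259 = (31271 + ((-7165*1328 + 3929) + 3352)) - 5259 = (31271 + ((-9515120 + 3929) + 3352)) - 5259 = (31271 + (-9511191 + 3352)) - 5259 = (31271 - 9507839) - 5259 = -9476568 - 5259 = -9481827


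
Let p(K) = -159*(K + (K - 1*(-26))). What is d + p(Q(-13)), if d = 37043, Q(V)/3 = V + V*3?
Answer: 82517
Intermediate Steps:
Q(V) = 12*V (Q(V) = 3*(V + V*3) = 3*(V + 3*V) = 3*(4*V) = 12*V)
p(K) = -4134 - 318*K (p(K) = -159*(K + (K + 26)) = -159*(K + (26 + K)) = -159*(26 + 2*K) = -4134 - 318*K)
d + p(Q(-13)) = 37043 + (-4134 - 3816*(-13)) = 37043 + (-4134 - 318*(-156)) = 37043 + (-4134 + 49608) = 37043 + 45474 = 82517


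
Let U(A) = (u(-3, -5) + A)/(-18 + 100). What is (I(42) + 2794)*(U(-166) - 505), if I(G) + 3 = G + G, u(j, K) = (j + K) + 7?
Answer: -119533875/82 ≈ -1.4577e+6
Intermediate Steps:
u(j, K) = 7 + K + j (u(j, K) = (K + j) + 7 = 7 + K + j)
I(G) = -3 + 2*G (I(G) = -3 + (G + G) = -3 + 2*G)
U(A) = -1/82 + A/82 (U(A) = ((7 - 5 - 3) + A)/(-18 + 100) = (-1 + A)/82 = (-1 + A)*(1/82) = -1/82 + A/82)
(I(42) + 2794)*(U(-166) - 505) = ((-3 + 2*42) + 2794)*((-1/82 + (1/82)*(-166)) - 505) = ((-3 + 84) + 2794)*((-1/82 - 83/41) - 505) = (81 + 2794)*(-167/82 - 505) = 2875*(-41577/82) = -119533875/82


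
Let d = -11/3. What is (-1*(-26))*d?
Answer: -286/3 ≈ -95.333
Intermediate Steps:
d = -11/3 (d = -11*⅓ = -11/3 ≈ -3.6667)
(-1*(-26))*d = -1*(-26)*(-11/3) = 26*(-11/3) = -286/3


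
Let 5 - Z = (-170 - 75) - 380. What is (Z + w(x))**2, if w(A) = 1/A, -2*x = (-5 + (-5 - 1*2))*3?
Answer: 128618281/324 ≈ 3.9697e+5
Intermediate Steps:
x = 18 (x = -(-5 + (-5 - 1*2))*3/2 = -(-5 + (-5 - 2))*3/2 = -(-5 - 7)*3/2 = -(-6)*3 = -1/2*(-36) = 18)
Z = 630 (Z = 5 - ((-170 - 75) - 380) = 5 - (-245 - 380) = 5 - 1*(-625) = 5 + 625 = 630)
w(A) = 1/A
(Z + w(x))**2 = (630 + 1/18)**2 = (11341/18)**2 = 128618281/324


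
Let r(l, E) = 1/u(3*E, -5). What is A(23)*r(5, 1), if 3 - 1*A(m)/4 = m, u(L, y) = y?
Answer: 16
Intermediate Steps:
A(m) = 12 - 4*m
r(l, E) = -⅕ (r(l, E) = 1/(-5) = -⅕)
A(23)*r(5, 1) = (12 - 4*23)*(-⅕) = (12 - 92)*(-⅕) = -80*(-⅕) = 16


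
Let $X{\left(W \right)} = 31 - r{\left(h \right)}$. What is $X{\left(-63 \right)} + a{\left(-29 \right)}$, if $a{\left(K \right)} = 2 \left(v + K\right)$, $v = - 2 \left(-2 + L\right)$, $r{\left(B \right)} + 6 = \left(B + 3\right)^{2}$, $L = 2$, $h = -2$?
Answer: $-22$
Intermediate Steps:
$r{\left(B \right)} = -6 + \left(3 + B\right)^{2}$ ($r{\left(B \right)} = -6 + \left(B + 3\right)^{2} = -6 + \left(3 + B\right)^{2}$)
$v = 0$ ($v = - 2 \left(-2 + 2\right) = \left(-2\right) 0 = 0$)
$a{\left(K \right)} = 2 K$ ($a{\left(K \right)} = 2 \left(0 + K\right) = 2 K$)
$X{\left(W \right)} = 36$ ($X{\left(W \right)} = 31 - \left(-6 + \left(3 - 2\right)^{2}\right) = 31 - \left(-6 + 1^{2}\right) = 31 - \left(-6 + 1\right) = 31 - -5 = 31 + 5 = 36$)
$X{\left(-63 \right)} + a{\left(-29 \right)} = 36 + 2 \left(-29\right) = 36 - 58 = -22$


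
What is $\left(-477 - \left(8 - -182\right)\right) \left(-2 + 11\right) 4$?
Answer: $-24012$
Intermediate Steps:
$\left(-477 - \left(8 - -182\right)\right) \left(-2 + 11\right) 4 = \left(-477 - \left(8 + 182\right)\right) 9 \cdot 4 = \left(-477 - 190\right) 36 = \left(-667\right) 36 = -24012$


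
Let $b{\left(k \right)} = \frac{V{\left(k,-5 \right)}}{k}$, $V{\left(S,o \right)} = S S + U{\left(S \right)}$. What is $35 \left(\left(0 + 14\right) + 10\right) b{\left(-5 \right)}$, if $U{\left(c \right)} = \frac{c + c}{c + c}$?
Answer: $-4368$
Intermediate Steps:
$U{\left(c \right)} = 1$ ($U{\left(c \right)} = \frac{2 c}{2 c} = 2 c \frac{1}{2 c} = 1$)
$V{\left(S,o \right)} = 1 + S^{2}$ ($V{\left(S,o \right)} = S S + 1 = S^{2} + 1 = 1 + S^{2}$)
$b{\left(k \right)} = \frac{1 + k^{2}}{k}$
$35 \left(\left(0 + 14\right) + 10\right) b{\left(-5 \right)} = 35 \left(\left(0 + 14\right) + 10\right) \left(-5 + \frac{1}{-5}\right) = 35 \left(14 + 10\right) \left(-5 - \frac{1}{5}\right) = 35 \cdot 24 \left(- \frac{26}{5}\right) = 840 \left(- \frac{26}{5}\right) = -4368$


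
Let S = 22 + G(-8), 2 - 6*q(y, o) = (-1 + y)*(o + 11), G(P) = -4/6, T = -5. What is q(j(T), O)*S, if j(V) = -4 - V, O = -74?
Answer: 64/9 ≈ 7.1111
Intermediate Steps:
G(P) = -2/3 (G(P) = -4*1/6 = -2/3)
q(y, o) = 1/3 - (-1 + y)*(11 + o)/6 (q(y, o) = 1/3 - (-1 + y)*(o + 11)/6 = 1/3 - (-1 + y)*(11 + o)/6)
S = 64/3 (S = 22 - 2/3 = 64/3 ≈ 21.333)
q(j(T), O)*S = (13/6 - 11*(-4 - 1*(-5))/6 + (1/6)*(-74) - 1/6*(-74)*(-4 - 1*(-5)))*(64/3) = (13/6 - 11*(-4 + 5)/6 - 37/3 - 1/6*(-74)*(-4 + 5))*(64/3) = (13/6 - 11/6*1 - 37/3 - 1/6*(-74)*1)*(64/3) = (13/6 - 11/6 - 37/3 + 37/3)*(64/3) = (1/3)*(64/3) = 64/9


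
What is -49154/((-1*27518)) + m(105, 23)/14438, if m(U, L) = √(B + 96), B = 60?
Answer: 24577/13759 + √39/7219 ≈ 1.7871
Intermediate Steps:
m(U, L) = 2*√39 (m(U, L) = √(60 + 96) = √156 = 2*√39)
-49154/((-1*27518)) + m(105, 23)/14438 = -49154/((-1*27518)) + (2*√39)/14438 = -49154/(-27518) + (2*√39)*(1/14438) = -49154*(-1/27518) + √39/7219 = 24577/13759 + √39/7219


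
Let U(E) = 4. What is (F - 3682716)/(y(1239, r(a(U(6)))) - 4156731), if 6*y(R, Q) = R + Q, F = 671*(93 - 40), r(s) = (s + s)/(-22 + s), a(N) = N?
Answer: 196946262/224452327 ≈ 0.87745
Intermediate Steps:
r(s) = 2*s/(-22 + s) (r(s) = (2*s)/(-22 + s) = 2*s/(-22 + s))
F = 35563 (F = 671*53 = 35563)
y(R, Q) = Q/6 + R/6 (y(R, Q) = (R + Q)/6 = (Q + R)/6 = Q/6 + R/6)
(F - 3682716)/(y(1239, r(a(U(6)))) - 4156731) = (35563 - 3682716)/(((2*4/(-22 + 4))/6 + (⅙)*1239) - 4156731) = -3647153/(((2*4/(-18))/6 + 413/2) - 4156731) = -3647153/(((2*4*(-1/18))/6 + 413/2) - 4156731) = -3647153/(((⅙)*(-4/9) + 413/2) - 4156731) = -3647153/((-2/27 + 413/2) - 4156731) = -3647153/(11147/54 - 4156731) = -3647153/(-224452327/54) = -3647153*(-54/224452327) = 196946262/224452327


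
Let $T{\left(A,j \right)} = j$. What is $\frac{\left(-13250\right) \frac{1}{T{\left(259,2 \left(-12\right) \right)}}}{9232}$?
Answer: $\frac{6625}{110784} \approx 0.059801$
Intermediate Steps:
$\frac{\left(-13250\right) \frac{1}{T{\left(259,2 \left(-12\right) \right)}}}{9232} = \frac{\left(-13250\right) \frac{1}{2 \left(-12\right)}}{9232} = - \frac{13250}{-24} \cdot \frac{1}{9232} = \left(-13250\right) \left(- \frac{1}{24}\right) \frac{1}{9232} = \frac{6625}{12} \cdot \frac{1}{9232} = \frac{6625}{110784}$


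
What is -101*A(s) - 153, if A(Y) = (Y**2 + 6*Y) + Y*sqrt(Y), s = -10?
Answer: -4193 + 1010*I*sqrt(10) ≈ -4193.0 + 3193.9*I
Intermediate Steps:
A(Y) = Y**2 + Y**(3/2) + 6*Y (A(Y) = (Y**2 + 6*Y) + Y**(3/2) = Y**2 + Y**(3/2) + 6*Y)
-101*A(s) - 153 = -101*((-10)**2 + (-10)**(3/2) + 6*(-10)) - 153 = -101*(100 - 10*I*sqrt(10) - 60) - 153 = -101*(40 - 10*I*sqrt(10)) - 153 = (-4040 + 1010*I*sqrt(10)) - 153 = -4193 + 1010*I*sqrt(10)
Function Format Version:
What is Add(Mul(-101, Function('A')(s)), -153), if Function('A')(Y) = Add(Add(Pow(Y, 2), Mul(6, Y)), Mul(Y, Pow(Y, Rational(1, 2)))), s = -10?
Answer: Add(-4193, Mul(1010, I, Pow(10, Rational(1, 2)))) ≈ Add(-4193.0, Mul(3193.9, I))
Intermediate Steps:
Function('A')(Y) = Add(Pow(Y, 2), Pow(Y, Rational(3, 2)), Mul(6, Y)) (Function('A')(Y) = Add(Add(Pow(Y, 2), Mul(6, Y)), Pow(Y, Rational(3, 2))) = Add(Pow(Y, 2), Pow(Y, Rational(3, 2)), Mul(6, Y)))
Add(Mul(-101, Function('A')(s)), -153) = Add(Mul(-101, Add(Pow(-10, 2), Pow(-10, Rational(3, 2)), Mul(6, -10))), -153) = Add(Mul(-101, Add(100, Mul(-10, I, Pow(10, Rational(1, 2))), -60)), -153) = Add(Mul(-101, Add(40, Mul(-10, I, Pow(10, Rational(1, 2))))), -153) = Add(Add(-4040, Mul(1010, I, Pow(10, Rational(1, 2)))), -153) = Add(-4193, Mul(1010, I, Pow(10, Rational(1, 2))))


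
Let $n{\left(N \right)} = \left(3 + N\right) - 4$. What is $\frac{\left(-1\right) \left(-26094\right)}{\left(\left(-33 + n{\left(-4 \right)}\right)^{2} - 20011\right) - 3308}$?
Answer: $- \frac{26094}{21875} \approx -1.1929$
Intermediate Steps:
$n{\left(N \right)} = -1 + N$
$\frac{\left(-1\right) \left(-26094\right)}{\left(\left(-33 + n{\left(-4 \right)}\right)^{2} - 20011\right) - 3308} = \frac{\left(-1\right) \left(-26094\right)}{\left(\left(-33 - 5\right)^{2} - 20011\right) - 3308} = \frac{26094}{\left(\left(-33 - 5\right)^{2} - 20011\right) - 3308} = \frac{26094}{\left(\left(-38\right)^{2} - 20011\right) - 3308} = \frac{26094}{\left(1444 - 20011\right) - 3308} = \frac{26094}{-18567 - 3308} = \frac{26094}{-21875} = 26094 \left(- \frac{1}{21875}\right) = - \frac{26094}{21875}$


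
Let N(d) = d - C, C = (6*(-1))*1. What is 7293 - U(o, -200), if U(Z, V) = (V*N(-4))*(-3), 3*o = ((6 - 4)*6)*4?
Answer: 6093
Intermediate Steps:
o = 16 (o = (((6 - 4)*6)*4)/3 = ((2*6)*4)/3 = (12*4)/3 = (1/3)*48 = 16)
C = -6 (C = -6*1 = -6)
N(d) = 6 + d (N(d) = d - 1*(-6) = d + 6 = 6 + d)
U(Z, V) = -6*V (U(Z, V) = (V*(6 - 4))*(-3) = (V*2)*(-3) = (2*V)*(-3) = -6*V)
7293 - U(o, -200) = 7293 - (-6)*(-200) = 7293 - 1*1200 = 7293 - 1200 = 6093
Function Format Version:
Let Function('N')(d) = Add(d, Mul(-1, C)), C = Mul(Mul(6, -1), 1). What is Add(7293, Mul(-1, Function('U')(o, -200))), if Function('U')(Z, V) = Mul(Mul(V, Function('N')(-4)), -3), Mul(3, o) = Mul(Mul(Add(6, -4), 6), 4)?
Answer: 6093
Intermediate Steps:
o = 16 (o = Mul(Rational(1, 3), Mul(Mul(Add(6, -4), 6), 4)) = Mul(Rational(1, 3), Mul(Mul(2, 6), 4)) = Mul(Rational(1, 3), Mul(12, 4)) = Mul(Rational(1, 3), 48) = 16)
C = -6 (C = Mul(-6, 1) = -6)
Function('N')(d) = Add(6, d) (Function('N')(d) = Add(d, Mul(-1, -6)) = Add(d, 6) = Add(6, d))
Function('U')(Z, V) = Mul(-6, V) (Function('U')(Z, V) = Mul(Mul(V, Add(6, -4)), -3) = Mul(Mul(V, 2), -3) = Mul(Mul(2, V), -3) = Mul(-6, V))
Add(7293, Mul(-1, Function('U')(o, -200))) = Add(7293, Mul(-1, Mul(-6, -200))) = Add(7293, Mul(-1, 1200)) = Add(7293, -1200) = 6093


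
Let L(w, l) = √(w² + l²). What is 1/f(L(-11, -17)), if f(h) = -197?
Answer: -1/197 ≈ -0.0050761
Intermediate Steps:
L(w, l) = √(l² + w²)
1/f(L(-11, -17)) = 1/(-197) = -1/197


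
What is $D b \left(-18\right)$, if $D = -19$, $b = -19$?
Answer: $-6498$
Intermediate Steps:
$D b \left(-18\right) = \left(-19\right) \left(-19\right) \left(-18\right) = 361 \left(-18\right) = -6498$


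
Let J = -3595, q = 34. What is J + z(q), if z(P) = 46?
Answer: -3549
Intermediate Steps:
J + z(q) = -3595 + 46 = -3549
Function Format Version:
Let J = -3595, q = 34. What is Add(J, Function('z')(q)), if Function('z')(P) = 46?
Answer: -3549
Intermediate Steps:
Add(J, Function('z')(q)) = Add(-3595, 46) = -3549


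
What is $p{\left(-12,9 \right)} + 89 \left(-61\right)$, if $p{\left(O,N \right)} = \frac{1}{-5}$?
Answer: $- \frac{27146}{5} \approx -5429.2$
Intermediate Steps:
$p{\left(O,N \right)} = - \frac{1}{5}$
$p{\left(-12,9 \right)} + 89 \left(-61\right) = - \frac{1}{5} + 89 \left(-61\right) = - \frac{1}{5} - 5429 = - \frac{27146}{5}$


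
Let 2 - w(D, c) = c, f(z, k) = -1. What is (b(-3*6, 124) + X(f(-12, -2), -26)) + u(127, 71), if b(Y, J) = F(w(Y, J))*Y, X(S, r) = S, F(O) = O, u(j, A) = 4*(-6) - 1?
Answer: 2170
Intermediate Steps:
u(j, A) = -25 (u(j, A) = -24 - 1 = -25)
w(D, c) = 2 - c
b(Y, J) = Y*(2 - J) (b(Y, J) = (2 - J)*Y = Y*(2 - J))
(b(-3*6, 124) + X(f(-12, -2), -26)) + u(127, 71) = ((-3*6)*(2 - 1*124) - 1) - 25 = (-18*(2 - 124) - 1) - 25 = (-18*(-122) - 1) - 25 = (2196 - 1) - 25 = 2195 - 25 = 2170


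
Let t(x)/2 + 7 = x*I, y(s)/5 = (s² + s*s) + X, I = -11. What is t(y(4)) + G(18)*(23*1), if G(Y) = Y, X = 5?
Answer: -3670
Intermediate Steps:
y(s) = 25 + 10*s² (y(s) = 5*((s² + s*s) + 5) = 5*((s² + s²) + 5) = 5*(2*s² + 5) = 5*(5 + 2*s²) = 25 + 10*s²)
t(x) = -14 - 22*x (t(x) = -14 + 2*(x*(-11)) = -14 + 2*(-11*x) = -14 - 22*x)
t(y(4)) + G(18)*(23*1) = (-14 - 22*(25 + 10*4²)) + 18*(23*1) = (-14 - 22*(25 + 10*16)) + 18*23 = (-14 - 22*(25 + 160)) + 414 = (-14 - 22*185) + 414 = (-14 - 4070) + 414 = -4084 + 414 = -3670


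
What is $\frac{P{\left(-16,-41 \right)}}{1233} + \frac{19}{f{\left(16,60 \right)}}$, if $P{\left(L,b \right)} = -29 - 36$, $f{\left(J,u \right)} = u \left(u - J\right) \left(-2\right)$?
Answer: $- \frac{122209}{2170080} \approx -0.056315$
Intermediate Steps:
$f{\left(J,u \right)} = - 2 u \left(u - J\right)$
$P{\left(L,b \right)} = -65$ ($P{\left(L,b \right)} = -29 - 36 = -65$)
$\frac{P{\left(-16,-41 \right)}}{1233} + \frac{19}{f{\left(16,60 \right)}} = - \frac{65}{1233} + \frac{19}{2 \cdot 60 \left(16 - 60\right)} = \left(-65\right) \frac{1}{1233} + \frac{19}{2 \cdot 60 \left(16 - 60\right)} = - \frac{65}{1233} + \frac{19}{2 \cdot 60 \left(-44\right)} = - \frac{65}{1233} + \frac{19}{-5280} = - \frac{65}{1233} + 19 \left(- \frac{1}{5280}\right) = - \frac{65}{1233} - \frac{19}{5280} = - \frac{122209}{2170080}$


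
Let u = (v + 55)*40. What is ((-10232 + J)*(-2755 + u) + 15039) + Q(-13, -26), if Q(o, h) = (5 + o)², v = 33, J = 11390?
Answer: 900973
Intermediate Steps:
u = 3520 (u = (33 + 55)*40 = 88*40 = 3520)
((-10232 + J)*(-2755 + u) + 15039) + Q(-13, -26) = ((-10232 + 11390)*(-2755 + 3520) + 15039) + (5 - 13)² = (1158*765 + 15039) + (-8)² = (885870 + 15039) + 64 = 900909 + 64 = 900973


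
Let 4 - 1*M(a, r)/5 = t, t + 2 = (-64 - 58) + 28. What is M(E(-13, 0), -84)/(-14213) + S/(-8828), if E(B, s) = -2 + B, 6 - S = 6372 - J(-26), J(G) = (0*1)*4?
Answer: 43032979/62736182 ≈ 0.68594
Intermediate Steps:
J(G) = 0 (J(G) = 0*4 = 0)
S = -6366 (S = 6 - (6372 - 1*0) = 6 - (6372 + 0) = 6 - 1*6372 = 6 - 6372 = -6366)
t = -96 (t = -2 + ((-64 - 58) + 28) = -2 + (-122 + 28) = -2 - 94 = -96)
M(a, r) = 500 (M(a, r) = 20 - 5*(-96) = 20 + 480 = 500)
M(E(-13, 0), -84)/(-14213) + S/(-8828) = 500/(-14213) - 6366/(-8828) = 500*(-1/14213) - 6366*(-1/8828) = -500/14213 + 3183/4414 = 43032979/62736182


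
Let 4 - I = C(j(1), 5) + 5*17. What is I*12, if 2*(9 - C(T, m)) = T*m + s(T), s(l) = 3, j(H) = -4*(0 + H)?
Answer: -1182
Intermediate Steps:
j(H) = -4*H
C(T, m) = 15/2 - T*m/2 (C(T, m) = 9 - (T*m + 3)/2 = 9 - (3 + T*m)/2 = 9 + (-3/2 - T*m/2) = 15/2 - T*m/2)
I = -197/2 (I = 4 - ((15/2 - ½*(-4*1)*5) + 5*17) = 4 - ((15/2 - ½*(-4)*5) + 85) = 4 - ((15/2 + 10) + 85) = 4 - (35/2 + 85) = 4 - 1*205/2 = 4 - 205/2 = -197/2 ≈ -98.500)
I*12 = -197/2*12 = -1182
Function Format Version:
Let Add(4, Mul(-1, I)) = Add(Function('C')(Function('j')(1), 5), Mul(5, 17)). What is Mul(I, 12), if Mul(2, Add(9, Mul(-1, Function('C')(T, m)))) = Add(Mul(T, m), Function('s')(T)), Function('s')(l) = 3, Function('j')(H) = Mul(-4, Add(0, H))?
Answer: -1182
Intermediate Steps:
Function('j')(H) = Mul(-4, H)
Function('C')(T, m) = Add(Rational(15, 2), Mul(Rational(-1, 2), T, m)) (Function('C')(T, m) = Add(9, Mul(Rational(-1, 2), Add(Mul(T, m), 3))) = Add(9, Mul(Rational(-1, 2), Add(3, Mul(T, m)))) = Add(9, Add(Rational(-3, 2), Mul(Rational(-1, 2), T, m))) = Add(Rational(15, 2), Mul(Rational(-1, 2), T, m)))
I = Rational(-197, 2) (I = Add(4, Mul(-1, Add(Add(Rational(15, 2), Mul(Rational(-1, 2), Mul(-4, 1), 5)), Mul(5, 17)))) = Add(4, Mul(-1, Add(Add(Rational(15, 2), Mul(Rational(-1, 2), -4, 5)), 85))) = Add(4, Mul(-1, Add(Add(Rational(15, 2), 10), 85))) = Add(4, Mul(-1, Add(Rational(35, 2), 85))) = Add(4, Mul(-1, Rational(205, 2))) = Add(4, Rational(-205, 2)) = Rational(-197, 2) ≈ -98.500)
Mul(I, 12) = Mul(Rational(-197, 2), 12) = -1182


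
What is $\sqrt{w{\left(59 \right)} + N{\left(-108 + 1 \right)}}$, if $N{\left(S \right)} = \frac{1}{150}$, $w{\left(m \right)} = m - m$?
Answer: $\frac{\sqrt{6}}{30} \approx 0.08165$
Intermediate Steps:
$w{\left(m \right)} = 0$
$N{\left(S \right)} = \frac{1}{150}$
$\sqrt{w{\left(59 \right)} + N{\left(-108 + 1 \right)}} = \sqrt{0 + \frac{1}{150}} = \sqrt{\frac{1}{150}} = \frac{\sqrt{6}}{30}$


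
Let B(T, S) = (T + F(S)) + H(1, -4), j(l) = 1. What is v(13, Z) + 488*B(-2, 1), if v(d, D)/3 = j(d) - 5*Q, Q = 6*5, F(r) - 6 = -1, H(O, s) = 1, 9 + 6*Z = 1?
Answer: 1505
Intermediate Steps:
Z = -4/3 (Z = -3/2 + (1/6)*1 = -3/2 + 1/6 = -4/3 ≈ -1.3333)
F(r) = 5 (F(r) = 6 - 1 = 5)
Q = 30
B(T, S) = 6 + T (B(T, S) = (T + 5) + 1 = (5 + T) + 1 = 6 + T)
v(d, D) = -447 (v(d, D) = 3*(1 - 5*30) = 3*(1 - 150) = 3*(-149) = -447)
v(13, Z) + 488*B(-2, 1) = -447 + 488*(6 - 2) = -447 + 488*4 = -447 + 1952 = 1505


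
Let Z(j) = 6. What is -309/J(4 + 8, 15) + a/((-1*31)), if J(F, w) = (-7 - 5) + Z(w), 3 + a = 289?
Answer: 2621/62 ≈ 42.274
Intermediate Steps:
a = 286 (a = -3 + 289 = 286)
J(F, w) = -6 (J(F, w) = (-7 - 5) + 6 = -12 + 6 = -6)
-309/J(4 + 8, 15) + a/((-1*31)) = -309/(-6) + 286/((-1*31)) = -309*(-⅙) + 286/(-31) = 103/2 + 286*(-1/31) = 103/2 - 286/31 = 2621/62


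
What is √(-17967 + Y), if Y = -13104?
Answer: I*√31071 ≈ 176.27*I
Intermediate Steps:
√(-17967 + Y) = √(-17967 - 13104) = √(-31071) = I*√31071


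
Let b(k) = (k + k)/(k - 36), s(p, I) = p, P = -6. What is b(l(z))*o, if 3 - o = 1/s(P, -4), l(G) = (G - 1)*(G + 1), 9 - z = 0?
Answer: 380/33 ≈ 11.515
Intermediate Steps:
z = 9 (z = 9 - 1*0 = 9 + 0 = 9)
l(G) = (1 + G)*(-1 + G) (l(G) = (-1 + G)*(1 + G) = (1 + G)*(-1 + G))
b(k) = 2*k/(-36 + k) (b(k) = (2*k)/(-36 + k) = 2*k/(-36 + k))
o = 19/6 (o = 3 - 1/(-6) = 3 - 1*(-1/6) = 3 + 1/6 = 19/6 ≈ 3.1667)
b(l(z))*o = (2*(-1 + 9**2)/(-36 + (-1 + 9**2)))*(19/6) = (2*(-1 + 81)/(-36 + (-1 + 81)))*(19/6) = (2*80/(-36 + 80))*(19/6) = (2*80/44)*(19/6) = (2*80*(1/44))*(19/6) = (40/11)*(19/6) = 380/33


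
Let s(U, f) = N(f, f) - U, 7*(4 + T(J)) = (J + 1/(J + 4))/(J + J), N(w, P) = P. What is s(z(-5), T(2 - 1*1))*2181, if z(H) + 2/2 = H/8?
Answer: -1398021/280 ≈ -4992.9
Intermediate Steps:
z(H) = -1 + H/8
T(J) = -4 + (J + 1/(4 + J))/(14*J) (T(J) = -4 + ((J + 1/(J + 4))/(J + J))/7 = -4 + ((J + 1/(4 + J))/((2*J)))/7 = -4 + ((J + 1/(4 + J))*(1/(2*J)))/7 = -4 + ((J + 1/(4 + J))/(2*J))/7 = -4 + (J + 1/(4 + J))/(14*J))
s(U, f) = f - U
s(z(-5), T(2 - 1*1))*2181 = ((1 - 220*(2 - 1*1) - 55*(2 - 1*1)²)/(14*(2 - 1*1)*(4 + (2 - 1*1))) - (-1 + (⅛)*(-5)))*2181 = ((1 - 220*(2 - 1) - 55*(2 - 1)²)/(14*(2 - 1)*(4 + (2 - 1))) - (-1 - 5/8))*2181 = ((1/14)*(1 - 220*1 - 55*1²)/(1*(4 + 1)) - 1*(-13/8))*2181 = ((1/14)*1*(1 - 220 - 55*1)/5 + 13/8)*2181 = ((1/14)*1*(⅕)*(1 - 220 - 55) + 13/8)*2181 = ((1/14)*1*(⅕)*(-274) + 13/8)*2181 = (-137/35 + 13/8)*2181 = -641/280*2181 = -1398021/280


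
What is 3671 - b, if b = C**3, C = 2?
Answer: 3663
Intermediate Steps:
b = 8 (b = 2**3 = 8)
3671 - b = 3671 - 1*8 = 3671 - 8 = 3663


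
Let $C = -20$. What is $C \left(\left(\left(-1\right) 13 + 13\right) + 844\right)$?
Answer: $-16880$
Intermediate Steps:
$C \left(\left(\left(-1\right) 13 + 13\right) + 844\right) = - 20 \left(\left(\left(-1\right) 13 + 13\right) + 844\right) = - 20 \left(\left(-13 + 13\right) + 844\right) = - 20 \left(0 + 844\right) = \left(-20\right) 844 = -16880$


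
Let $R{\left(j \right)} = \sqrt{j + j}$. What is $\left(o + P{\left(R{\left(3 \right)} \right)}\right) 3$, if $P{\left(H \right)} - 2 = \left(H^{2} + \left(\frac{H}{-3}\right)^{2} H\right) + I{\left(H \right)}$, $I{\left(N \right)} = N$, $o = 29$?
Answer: $111 + 5 \sqrt{6} \approx 123.25$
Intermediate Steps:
$R{\left(j \right)} = \sqrt{2} \sqrt{j}$ ($R{\left(j \right)} = \sqrt{2 j} = \sqrt{2} \sqrt{j}$)
$P{\left(H \right)} = 2 + H + H^{2} + \frac{H^{3}}{9}$ ($P{\left(H \right)} = 2 + \left(\left(H^{2} + \left(\frac{H}{-3}\right)^{2} H\right) + H\right) = 2 + \left(\left(H^{2} + \left(H \left(- \frac{1}{3}\right)\right)^{2} H\right) + H\right) = 2 + \left(\left(H^{2} + \left(- \frac{H}{3}\right)^{2} H\right) + H\right) = 2 + \left(\left(H^{2} + \frac{H^{2}}{9} H\right) + H\right) = 2 + \left(\left(H^{2} + \frac{H^{3}}{9}\right) + H\right) = 2 + \left(H + H^{2} + \frac{H^{3}}{9}\right) = 2 + H + H^{2} + \frac{H^{3}}{9}$)
$\left(o + P{\left(R{\left(3 \right)} \right)}\right) 3 = \left(29 + \left(2 + \sqrt{2} \sqrt{3} + \left(\sqrt{2} \sqrt{3}\right)^{2} + \frac{\left(\sqrt{2} \sqrt{3}\right)^{3}}{9}\right)\right) 3 = \left(29 + \left(2 + \sqrt{6} + \left(\sqrt{6}\right)^{2} + \frac{\left(\sqrt{6}\right)^{3}}{9}\right)\right) 3 = \left(29 + \left(2 + \sqrt{6} + 6 + \frac{6 \sqrt{6}}{9}\right)\right) 3 = \left(29 + \left(2 + \sqrt{6} + 6 + \frac{2 \sqrt{6}}{3}\right)\right) 3 = \left(29 + \left(8 + \frac{5 \sqrt{6}}{3}\right)\right) 3 = \left(37 + \frac{5 \sqrt{6}}{3}\right) 3 = 111 + 5 \sqrt{6}$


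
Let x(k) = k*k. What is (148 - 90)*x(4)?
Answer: 928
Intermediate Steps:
x(k) = k²
(148 - 90)*x(4) = (148 - 90)*4² = 58*16 = 928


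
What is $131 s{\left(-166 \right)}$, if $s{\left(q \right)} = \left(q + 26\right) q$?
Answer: $3044440$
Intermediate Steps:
$s{\left(q \right)} = q \left(26 + q\right)$ ($s{\left(q \right)} = \left(26 + q\right) q = q \left(26 + q\right)$)
$131 s{\left(-166 \right)} = 131 \left(- 166 \left(26 - 166\right)\right) = 131 \left(\left(-166\right) \left(-140\right)\right) = 131 \cdot 23240 = 3044440$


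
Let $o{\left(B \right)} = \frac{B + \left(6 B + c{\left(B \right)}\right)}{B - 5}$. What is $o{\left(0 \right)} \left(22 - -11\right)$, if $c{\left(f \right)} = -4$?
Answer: $\frac{132}{5} \approx 26.4$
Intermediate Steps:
$o{\left(B \right)} = \frac{-4 + 7 B}{-5 + B}$ ($o{\left(B \right)} = \frac{B + \left(6 B - 4\right)}{B - 5} = \frac{B + \left(-4 + 6 B\right)}{-5 + B} = \frac{-4 + 7 B}{-5 + B}$)
$o{\left(0 \right)} \left(22 - -11\right) = \frac{-4 + 7 \cdot 0}{-5 + 0} \left(22 - -11\right) = \frac{-4 + 0}{-5} \left(22 + 11\right) = \left(- \frac{1}{5}\right) \left(-4\right) 33 = \frac{4}{5} \cdot 33 = \frac{132}{5}$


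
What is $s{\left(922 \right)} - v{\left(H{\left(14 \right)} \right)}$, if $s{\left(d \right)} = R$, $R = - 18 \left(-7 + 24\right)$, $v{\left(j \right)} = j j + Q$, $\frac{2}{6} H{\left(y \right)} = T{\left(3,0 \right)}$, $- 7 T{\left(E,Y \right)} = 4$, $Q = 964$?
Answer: $- \frac{62374}{49} \approx -1272.9$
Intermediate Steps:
$T{\left(E,Y \right)} = - \frac{4}{7}$ ($T{\left(E,Y \right)} = \left(- \frac{1}{7}\right) 4 = - \frac{4}{7}$)
$H{\left(y \right)} = - \frac{12}{7}$ ($H{\left(y \right)} = 3 \left(- \frac{4}{7}\right) = - \frac{12}{7}$)
$v{\left(j \right)} = 964 + j^{2}$ ($v{\left(j \right)} = j j + 964 = j^{2} + 964 = 964 + j^{2}$)
$R = -306$ ($R = \left(-18\right) 17 = -306$)
$s{\left(d \right)} = -306$
$s{\left(922 \right)} - v{\left(H{\left(14 \right)} \right)} = -306 - \left(964 + \left(- \frac{12}{7}\right)^{2}\right) = -306 - \left(964 + \frac{144}{49}\right) = -306 - \frac{47380}{49} = - \frac{62374}{49}$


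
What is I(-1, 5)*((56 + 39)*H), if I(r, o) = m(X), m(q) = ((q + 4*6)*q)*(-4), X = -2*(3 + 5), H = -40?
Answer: -1945600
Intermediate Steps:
X = -16 (X = -2*8 = -16)
m(q) = -4*q*(24 + q) (m(q) = ((q + 24)*q)*(-4) = ((24 + q)*q)*(-4) = (q*(24 + q))*(-4) = -4*q*(24 + q))
I(r, o) = 512 (I(r, o) = -4*(-16)*(24 - 16) = -4*(-16)*8 = 512)
I(-1, 5)*((56 + 39)*H) = 512*((56 + 39)*(-40)) = 512*(95*(-40)) = 512*(-3800) = -1945600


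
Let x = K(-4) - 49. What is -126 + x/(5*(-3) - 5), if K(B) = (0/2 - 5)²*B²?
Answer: -2871/20 ≈ -143.55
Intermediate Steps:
K(B) = 25*B² (K(B) = (0*(½) - 5)²*B² = (0 - 5)²*B² = (-5)²*B² = 25*B²)
x = 351 (x = 25*(-4)² - 49 = 25*16 - 49 = 400 - 49 = 351)
-126 + x/(5*(-3) - 5) = -126 + 351/(5*(-3) - 5) = -126 + 351/(-15 - 5) = -126 + 351/(-20) = -126 - 1/20*351 = -126 - 351/20 = -2871/20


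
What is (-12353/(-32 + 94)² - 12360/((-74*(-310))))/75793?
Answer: -533693/10779886804 ≈ -4.9508e-5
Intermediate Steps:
(-12353/(-32 + 94)² - 12360/((-74*(-310))))/75793 = (-12353/(62²) - 12360/22940)*(1/75793) = (-12353/3844 - 12360*1/22940)*(1/75793) = (-12353*1/3844 - 618/1147)*(1/75793) = (-12353/3844 - 618/1147)*(1/75793) = -533693/142228*1/75793 = -533693/10779886804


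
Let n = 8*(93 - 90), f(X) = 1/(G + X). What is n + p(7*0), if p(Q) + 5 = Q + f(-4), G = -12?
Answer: 303/16 ≈ 18.938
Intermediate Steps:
f(X) = 1/(-12 + X)
p(Q) = -81/16 + Q (p(Q) = -5 + (Q + 1/(-12 - 4)) = -5 + (Q + 1/(-16)) = -5 + (Q - 1/16) = -5 + (-1/16 + Q) = -81/16 + Q)
n = 24 (n = 8*3 = 24)
n + p(7*0) = 24 + (-81/16 + 7*0) = 24 + (-81/16 + 0) = 24 - 81/16 = 303/16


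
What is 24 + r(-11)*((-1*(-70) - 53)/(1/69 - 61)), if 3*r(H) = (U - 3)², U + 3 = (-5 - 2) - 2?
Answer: 13017/4208 ≈ 3.0934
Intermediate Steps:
U = -12 (U = -3 + ((-5 - 2) - 2) = -3 + (-7 - 2) = -3 - 9 = -12)
r(H) = 75 (r(H) = (-12 - 3)²/3 = (⅓)*(-15)² = (⅓)*225 = 75)
24 + r(-11)*((-1*(-70) - 53)/(1/69 - 61)) = 24 + 75*((-1*(-70) - 53)/(1/69 - 61)) = 24 + 75*((70 - 53)/(1/69 - 61)) = 24 + 75*(17/(-4208/69)) = 24 + 75*(17*(-69/4208)) = 24 + 75*(-1173/4208) = 24 - 87975/4208 = 13017/4208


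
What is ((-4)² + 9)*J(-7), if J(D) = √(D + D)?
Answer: 25*I*√14 ≈ 93.541*I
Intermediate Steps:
J(D) = √2*√D (J(D) = √(2*D) = √2*√D)
((-4)² + 9)*J(-7) = ((-4)² + 9)*(√2*√(-7)) = (16 + 9)*(√2*(I*√7)) = 25*(I*√14) = 25*I*√14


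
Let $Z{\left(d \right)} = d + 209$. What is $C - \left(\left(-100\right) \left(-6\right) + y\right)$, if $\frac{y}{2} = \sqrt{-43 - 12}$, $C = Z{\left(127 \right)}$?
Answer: $-264 - 2 i \sqrt{55} \approx -264.0 - 14.832 i$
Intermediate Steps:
$Z{\left(d \right)} = 209 + d$
$C = 336$ ($C = 209 + 127 = 336$)
$y = 2 i \sqrt{55}$ ($y = 2 \sqrt{-43 - 12} = 2 \sqrt{-55} = 2 i \sqrt{55} \approx 14.832 i$)
$C - \left(\left(-100\right) \left(-6\right) + y\right) = 336 - \left(\left(-100\right) \left(-6\right) + 2 i \sqrt{55}\right) = 336 - \left(600 + 2 i \sqrt{55}\right) = -264 - 2 i \sqrt{55}$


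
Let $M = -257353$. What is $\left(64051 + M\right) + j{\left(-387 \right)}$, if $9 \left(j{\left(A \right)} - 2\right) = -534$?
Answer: $- \frac{580078}{3} \approx -1.9336 \cdot 10^{5}$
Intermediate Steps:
$j{\left(A \right)} = - \frac{172}{3}$ ($j{\left(A \right)} = 2 + \frac{1}{9} \left(-534\right) = 2 - \frac{178}{3} = - \frac{172}{3}$)
$\left(64051 + M\right) + j{\left(-387 \right)} = \left(64051 - 257353\right) - \frac{172}{3} = -193302 - \frac{172}{3} = - \frac{580078}{3}$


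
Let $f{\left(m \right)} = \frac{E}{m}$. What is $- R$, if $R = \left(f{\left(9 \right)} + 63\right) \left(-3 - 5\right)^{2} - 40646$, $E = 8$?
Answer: $\frac{329014}{9} \approx 36557.0$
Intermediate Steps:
$f{\left(m \right)} = \frac{8}{m}$
$R = - \frac{329014}{9}$ ($R = \left(\frac{8}{9} + 63\right) \left(-3 - 5\right)^{2} - 40646 = \left(8 \cdot \frac{1}{9} + 63\right) \left(-8\right)^{2} - 40646 = \left(\frac{8}{9} + 63\right) 64 - 40646 = \frac{575}{9} \cdot 64 - 40646 = \frac{36800}{9} - 40646 = - \frac{329014}{9} \approx -36557.0$)
$- R = \left(-1\right) \left(- \frac{329014}{9}\right) = \frac{329014}{9}$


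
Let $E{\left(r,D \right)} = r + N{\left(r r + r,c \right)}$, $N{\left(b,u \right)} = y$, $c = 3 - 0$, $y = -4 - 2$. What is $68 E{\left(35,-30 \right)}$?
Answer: $1972$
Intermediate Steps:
$y = -6$ ($y = -4 - 2 = -6$)
$c = 3$ ($c = 3 + 0 = 3$)
$N{\left(b,u \right)} = -6$
$E{\left(r,D \right)} = -6 + r$ ($E{\left(r,D \right)} = r - 6 = -6 + r$)
$68 E{\left(35,-30 \right)} = 68 \left(-6 + 35\right) = 68 \cdot 29 = 1972$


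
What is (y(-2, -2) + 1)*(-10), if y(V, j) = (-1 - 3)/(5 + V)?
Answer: 10/3 ≈ 3.3333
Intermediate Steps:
y(V, j) = -4/(5 + V)
(y(-2, -2) + 1)*(-10) = (-4/(5 - 2) + 1)*(-10) = (-4/3 + 1)*(-10) = -⅓*(-10) = 10/3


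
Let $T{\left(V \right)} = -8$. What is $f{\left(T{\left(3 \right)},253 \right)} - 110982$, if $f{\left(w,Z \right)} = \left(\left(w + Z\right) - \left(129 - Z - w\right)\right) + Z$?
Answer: $-110368$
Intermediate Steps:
$f{\left(w,Z \right)} = -129 + 2 w + 3 Z$ ($f{\left(w,Z \right)} = \left(\left(Z + w\right) - \left(129 - Z - w\right)\right) + Z = \left(\left(Z + w\right) + \left(-129 + Z + w\right)\right) + Z = \left(-129 + 2 Z + 2 w\right) + Z = -129 + 2 w + 3 Z$)
$f{\left(T{\left(3 \right)},253 \right)} - 110982 = \left(-129 + 2 \left(-8\right) + 3 \cdot 253\right) - 110982 = \left(-129 - 16 + 759\right) - 110982 = 614 - 110982 = -110368$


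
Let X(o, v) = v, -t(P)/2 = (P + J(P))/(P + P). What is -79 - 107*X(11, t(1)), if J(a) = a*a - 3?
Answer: -186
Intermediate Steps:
J(a) = -3 + a**2 (J(a) = a**2 - 3 = -3 + a**2)
t(P) = -(-3 + P + P**2)/P (t(P) = -2*(P + (-3 + P**2))/(P + P) = -2*(-3 + P + P**2)/(2*P) = -2*(-3 + P + P**2)*1/(2*P) = -(-3 + P + P**2)/P)
-79 - 107*X(11, t(1)) = -79 - 107*(-1 - 1*1 + 3/1) = -79 - 107*(-1 - 1 + 3*1) = -79 - 107*(-1 - 1 + 3) = -79 - 107*1 = -79 - 107 = -186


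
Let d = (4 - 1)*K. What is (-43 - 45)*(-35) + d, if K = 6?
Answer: 3098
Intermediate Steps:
d = 18 (d = (4 - 1)*6 = 3*6 = 18)
(-43 - 45)*(-35) + d = (-43 - 45)*(-35) + 18 = -88*(-35) + 18 = 3080 + 18 = 3098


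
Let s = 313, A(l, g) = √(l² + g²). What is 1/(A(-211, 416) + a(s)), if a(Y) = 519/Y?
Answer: -162447/21315531752 + 97969*√217577/21315531752 ≈ 0.0021363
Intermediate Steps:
A(l, g) = √(g² + l²)
1/(A(-211, 416) + a(s)) = 1/(√(416² + (-211)²) + 519/313) = 1/(√(173056 + 44521) + 519*(1/313)) = 1/(√217577 + 519/313) = 1/(519/313 + √217577)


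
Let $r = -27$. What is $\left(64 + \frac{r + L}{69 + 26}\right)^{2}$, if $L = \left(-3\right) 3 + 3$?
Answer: $\frac{36566209}{9025} \approx 4051.7$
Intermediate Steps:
$L = -6$ ($L = -9 + 3 = -6$)
$\left(64 + \frac{r + L}{69 + 26}\right)^{2} = \left(64 + \frac{-27 - 6}{69 + 26}\right)^{2} = \left(64 - \frac{33}{95}\right)^{2} = \left(\frac{6047}{95}\right)^{2} = \frac{36566209}{9025}$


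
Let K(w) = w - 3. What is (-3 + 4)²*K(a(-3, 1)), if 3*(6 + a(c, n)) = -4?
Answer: -31/3 ≈ -10.333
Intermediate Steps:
a(c, n) = -22/3 (a(c, n) = -6 + (⅓)*(-4) = -6 - 4/3 = -22/3)
K(w) = -3 + w
(-3 + 4)²*K(a(-3, 1)) = (-3 + 4)²*(-3 - 22/3) = 1²*(-31/3) = 1*(-31/3) = -31/3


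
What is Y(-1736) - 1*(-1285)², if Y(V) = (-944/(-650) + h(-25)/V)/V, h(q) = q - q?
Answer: -116452643184/70525 ≈ -1.6512e+6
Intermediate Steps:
h(q) = 0
Y(V) = 472/(325*V) (Y(V) = (-944/(-650) + 0/V)/V = (-944*(-1/650) + 0)/V = (472/325 + 0)/V = 472/(325*V))
Y(-1736) - 1*(-1285)² = (472/325)/(-1736) - 1*(-1285)² = (472/325)*(-1/1736) - 1*1651225 = -59/70525 - 1651225 = -116452643184/70525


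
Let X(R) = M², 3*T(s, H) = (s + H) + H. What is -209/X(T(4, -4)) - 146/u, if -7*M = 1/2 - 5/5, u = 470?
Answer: -9626613/235 ≈ -40964.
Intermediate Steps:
M = 1/14 (M = -(1/2 - 5/5)/7 = -(1*(½) - 5*⅕)/7 = -(½ - 1)/7 = -⅐*(-½) = 1/14 ≈ 0.071429)
T(s, H) = s/3 + 2*H/3 (T(s, H) = ((s + H) + H)/3 = ((H + s) + H)/3 = (s + 2*H)/3 = s/3 + 2*H/3)
X(R) = 1/196 (X(R) = (1/14)² = 1/196)
-209/X(T(4, -4)) - 146/u = -209/1/196 - 146/470 = -209*196 - 146*1/470 = -40964 - 73/235 = -9626613/235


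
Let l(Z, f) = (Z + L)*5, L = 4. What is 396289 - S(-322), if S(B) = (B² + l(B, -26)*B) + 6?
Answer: -219381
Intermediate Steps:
l(Z, f) = 20 + 5*Z (l(Z, f) = (Z + 4)*5 = (4 + Z)*5 = 20 + 5*Z)
S(B) = 6 + B² + B*(20 + 5*B) (S(B) = (B² + (20 + 5*B)*B) + 6 = (B² + B*(20 + 5*B)) + 6 = 6 + B² + B*(20 + 5*B))
396289 - S(-322) = 396289 - (6 + 6*(-322)² + 20*(-322)) = 396289 - (6 + 6*103684 - 6440) = 396289 - (6 + 622104 - 6440) = 396289 - 1*615670 = 396289 - 615670 = -219381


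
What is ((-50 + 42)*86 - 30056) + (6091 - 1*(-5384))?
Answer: -19269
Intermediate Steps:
((-50 + 42)*86 - 30056) + (6091 - 1*(-5384)) = (-8*86 - 30056) + (6091 + 5384) = (-688 - 30056) + 11475 = -30744 + 11475 = -19269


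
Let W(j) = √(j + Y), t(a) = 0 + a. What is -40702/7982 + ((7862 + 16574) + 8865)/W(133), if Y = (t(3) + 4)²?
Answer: -20351/3991 + 33301*√182/182 ≈ 2463.3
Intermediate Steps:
t(a) = a
Y = 49 (Y = (3 + 4)² = 7² = 49)
W(j) = √(49 + j) (W(j) = √(j + 49) = √(49 + j))
-40702/7982 + ((7862 + 16574) + 8865)/W(133) = -40702/7982 + ((7862 + 16574) + 8865)/(√(49 + 133)) = -40702*1/7982 + (24436 + 8865)/(√182) = -20351/3991 + 33301*(√182/182) = -20351/3991 + 33301*√182/182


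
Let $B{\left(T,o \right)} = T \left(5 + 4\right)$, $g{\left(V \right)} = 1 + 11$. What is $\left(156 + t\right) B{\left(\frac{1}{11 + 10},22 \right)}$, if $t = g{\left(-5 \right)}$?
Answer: $72$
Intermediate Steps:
$g{\left(V \right)} = 12$
$t = 12$
$B{\left(T,o \right)} = 9 T$ ($B{\left(T,o \right)} = T 9 = 9 T$)
$\left(156 + t\right) B{\left(\frac{1}{11 + 10},22 \right)} = \left(156 + 12\right) \frac{9}{11 + 10} = 168 \cdot \frac{9}{21} = 168 \cdot 9 \cdot \frac{1}{21} = 168 \cdot \frac{3}{7} = 72$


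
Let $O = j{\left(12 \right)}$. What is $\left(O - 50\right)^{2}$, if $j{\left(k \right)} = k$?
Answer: $1444$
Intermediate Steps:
$O = 12$
$\left(O - 50\right)^{2} = \left(12 - 50\right)^{2} = \left(-38\right)^{2} = 1444$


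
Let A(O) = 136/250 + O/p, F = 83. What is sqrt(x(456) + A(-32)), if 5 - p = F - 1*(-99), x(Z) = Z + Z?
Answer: 2*sqrt(4467930465)/4425 ≈ 30.211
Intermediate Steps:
x(Z) = 2*Z
p = -177 (p = 5 - (83 - 1*(-99)) = 5 - (83 + 99) = 5 - 1*182 = 5 - 182 = -177)
A(O) = 68/125 - O/177 (A(O) = 136/250 + O/(-177) = 136*(1/250) + O*(-1/177) = 68/125 - O/177)
sqrt(x(456) + A(-32)) = sqrt(2*456 + (68/125 - 1/177*(-32))) = sqrt(912 + (68/125 + 32/177)) = sqrt(912 + 16036/22125) = sqrt(20194036/22125) = 2*sqrt(4467930465)/4425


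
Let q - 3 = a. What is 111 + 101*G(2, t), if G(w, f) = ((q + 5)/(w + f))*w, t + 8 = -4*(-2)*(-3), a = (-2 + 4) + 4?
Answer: 251/15 ≈ 16.733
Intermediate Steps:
a = 6 (a = 2 + 4 = 6)
t = -32 (t = -8 - 4*(-2)*(-3) = -8 + 8*(-3) = -8 - 24 = -32)
q = 9 (q = 3 + 6 = 9)
G(w, f) = 14*w/(f + w) (G(w, f) = ((9 + 5)/(w + f))*w = (14/(f + w))*w = 14*w/(f + w))
111 + 101*G(2, t) = 111 + 101*(14*2/(-32 + 2)) = 111 + 101*(14*2/(-30)) = 111 + 101*(14*2*(-1/30)) = 111 + 101*(-14/15) = 111 - 1414/15 = 251/15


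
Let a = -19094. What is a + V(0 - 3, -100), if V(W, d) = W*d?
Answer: -18794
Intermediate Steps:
a + V(0 - 3, -100) = -19094 + (0 - 3)*(-100) = -19094 - 3*(-100) = -19094 + 300 = -18794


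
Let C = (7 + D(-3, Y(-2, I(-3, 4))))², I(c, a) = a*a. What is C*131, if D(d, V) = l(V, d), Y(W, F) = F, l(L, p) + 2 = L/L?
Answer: 4716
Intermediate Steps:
l(L, p) = -1 (l(L, p) = -2 + L/L = -2 + 1 = -1)
I(c, a) = a²
D(d, V) = -1
C = 36 (C = (7 - 1)² = 6² = 36)
C*131 = 36*131 = 4716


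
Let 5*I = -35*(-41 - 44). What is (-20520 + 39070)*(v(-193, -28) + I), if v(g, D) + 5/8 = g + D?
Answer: 27704425/4 ≈ 6.9261e+6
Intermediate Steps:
I = 595 (I = (-35*(-41 - 44))/5 = (-35*(-85))/5 = (⅕)*2975 = 595)
v(g, D) = -5/8 + D + g (v(g, D) = -5/8 + (g + D) = -5/8 + (D + g) = -5/8 + D + g)
(-20520 + 39070)*(v(-193, -28) + I) = (-20520 + 39070)*((-5/8 - 28 - 193) + 595) = 18550*(-1773/8 + 595) = 18550*(2987/8) = 27704425/4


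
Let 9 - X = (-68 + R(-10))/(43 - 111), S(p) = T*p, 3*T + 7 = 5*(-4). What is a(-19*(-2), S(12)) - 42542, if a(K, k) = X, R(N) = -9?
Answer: -2892321/68 ≈ -42534.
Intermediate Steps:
T = -9 (T = -7/3 + (5*(-4))/3 = -7/3 + (⅓)*(-20) = -7/3 - 20/3 = -9)
S(p) = -9*p
X = 535/68 (X = 9 - (-68 - 9)/(43 - 111) = 9 - (-77)/(-68) = 9 - (-77)*(-1)/68 = 9 - 1*77/68 = 9 - 77/68 = 535/68 ≈ 7.8676)
a(K, k) = 535/68
a(-19*(-2), S(12)) - 42542 = 535/68 - 42542 = -2892321/68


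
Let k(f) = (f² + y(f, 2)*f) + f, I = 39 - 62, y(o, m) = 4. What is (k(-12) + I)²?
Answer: 3721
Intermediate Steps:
I = -23
k(f) = f² + 5*f (k(f) = (f² + 4*f) + f = f² + 5*f)
(k(-12) + I)² = (-12*(5 - 12) - 23)² = (-12*(-7) - 23)² = (84 - 23)² = 61² = 3721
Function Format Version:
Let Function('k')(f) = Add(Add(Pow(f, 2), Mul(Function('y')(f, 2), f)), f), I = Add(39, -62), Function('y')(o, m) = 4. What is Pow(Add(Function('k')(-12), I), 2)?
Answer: 3721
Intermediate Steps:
I = -23
Function('k')(f) = Add(Pow(f, 2), Mul(5, f)) (Function('k')(f) = Add(Add(Pow(f, 2), Mul(4, f)), f) = Add(Pow(f, 2), Mul(5, f)))
Pow(Add(Function('k')(-12), I), 2) = Pow(Add(Mul(-12, Add(5, -12)), -23), 2) = Pow(Add(Mul(-12, -7), -23), 2) = Pow(Add(84, -23), 2) = Pow(61, 2) = 3721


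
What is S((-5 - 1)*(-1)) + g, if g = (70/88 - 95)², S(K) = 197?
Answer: 17562417/1936 ≈ 9071.5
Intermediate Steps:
g = 17181025/1936 (g = (70*(1/88) - 95)² = (35/44 - 95)² = (-4145/44)² = 17181025/1936 ≈ 8874.5)
S((-5 - 1)*(-1)) + g = 197 + 17181025/1936 = 17562417/1936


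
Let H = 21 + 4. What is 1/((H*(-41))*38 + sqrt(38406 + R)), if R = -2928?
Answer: -19475/758533511 - 9*sqrt(438)/1517067022 ≈ -2.5799e-5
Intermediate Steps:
H = 25
1/((H*(-41))*38 + sqrt(38406 + R)) = 1/((25*(-41))*38 + sqrt(38406 - 2928)) = 1/(-1025*38 + sqrt(35478)) = 1/(-38950 + 9*sqrt(438))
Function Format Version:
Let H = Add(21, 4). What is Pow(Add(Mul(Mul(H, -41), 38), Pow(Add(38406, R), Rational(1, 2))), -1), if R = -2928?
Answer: Add(Rational(-19475, 758533511), Mul(Rational(-9, 1517067022), Pow(438, Rational(1, 2)))) ≈ -2.5799e-5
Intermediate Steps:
H = 25
Pow(Add(Mul(Mul(H, -41), 38), Pow(Add(38406, R), Rational(1, 2))), -1) = Pow(Add(Mul(Mul(25, -41), 38), Pow(Add(38406, -2928), Rational(1, 2))), -1) = Pow(Add(Mul(-1025, 38), Pow(35478, Rational(1, 2))), -1) = Pow(Add(-38950, Mul(9, Pow(438, Rational(1, 2)))), -1)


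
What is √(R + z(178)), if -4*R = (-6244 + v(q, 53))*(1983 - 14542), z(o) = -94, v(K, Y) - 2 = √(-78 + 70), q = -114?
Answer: √(-78393654 + 25118*I*√2)/2 ≈ 1.003 + 4427.0*I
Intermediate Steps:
v(K, Y) = 2 + 2*I*√2 (v(K, Y) = 2 + √(-78 + 70) = 2 + √(-8) = 2 + 2*I*√2)
R = -39196639/2 + 12559*I*√2/2 (R = -(-6244 + (2 + 2*I*√2))*(1983 - 14542)/4 = -(-6242 + 2*I*√2)*(-12559)/4 = -(78393278 - 25118*I*√2)/4 = -39196639/2 + 12559*I*√2/2 ≈ -1.9598e+7 + 8880.5*I)
√(R + z(178)) = √((-39196639/2 + 12559*I*√2/2) - 94) = √(-39196827/2 + 12559*I*√2/2)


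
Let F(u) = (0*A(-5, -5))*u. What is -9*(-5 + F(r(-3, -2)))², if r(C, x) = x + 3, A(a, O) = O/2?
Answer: -225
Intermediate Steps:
A(a, O) = O/2 (A(a, O) = O*(½) = O/2)
r(C, x) = 3 + x
F(u) = 0 (F(u) = (0*((½)*(-5)))*u = (0*(-5/2))*u = 0*u = 0)
-9*(-5 + F(r(-3, -2)))² = -9*(-5 + 0)² = -9*(-5)² = -9*25 = -225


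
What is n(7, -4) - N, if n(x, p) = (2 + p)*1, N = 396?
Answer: -398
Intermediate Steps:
n(x, p) = 2 + p
n(7, -4) - N = (2 - 4) - 1*396 = -2 - 396 = -398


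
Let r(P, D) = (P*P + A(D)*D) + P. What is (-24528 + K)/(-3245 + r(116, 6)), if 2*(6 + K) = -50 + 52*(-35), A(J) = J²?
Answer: -25469/10543 ≈ -2.4157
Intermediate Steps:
K = -941 (K = -6 + (-50 + 52*(-35))/2 = -6 + (-50 - 1820)/2 = -6 + (½)*(-1870) = -6 - 935 = -941)
r(P, D) = P + D³ + P² (r(P, D) = (P*P + D²*D) + P = (P² + D³) + P = (D³ + P²) + P = P + D³ + P²)
(-24528 + K)/(-3245 + r(116, 6)) = (-24528 - 941)/(-3245 + (116 + 6³ + 116²)) = -25469/(-3245 + (116 + 216 + 13456)) = -25469/(-3245 + 13788) = -25469/10543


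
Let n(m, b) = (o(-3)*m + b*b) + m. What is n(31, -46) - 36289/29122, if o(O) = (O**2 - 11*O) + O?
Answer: 97697143/29122 ≈ 3354.8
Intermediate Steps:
o(O) = O**2 - 10*O
n(m, b) = b**2 + 40*m (n(m, b) = ((-3*(-10 - 3))*m + b*b) + m = ((-3*(-13))*m + b**2) + m = (39*m + b**2) + m = (b**2 + 39*m) + m = b**2 + 40*m)
n(31, -46) - 36289/29122 = ((-46)**2 + 40*31) - 36289/29122 = (2116 + 1240) - 36289/29122 = 3356 - 1*36289/29122 = 3356 - 36289/29122 = 97697143/29122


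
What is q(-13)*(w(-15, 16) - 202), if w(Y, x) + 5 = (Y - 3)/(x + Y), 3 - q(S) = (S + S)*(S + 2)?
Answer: 63675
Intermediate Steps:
q(S) = 3 - 2*S*(2 + S) (q(S) = 3 - (S + S)*(S + 2) = 3 - 2*S*(2 + S))
w(Y, x) = -5 + (-3 + Y)/(Y + x) (w(Y, x) = -5 + (Y - 3)/(x + Y) = -5 + (-3 + Y)/(Y + x))
q(-13)*(w(-15, 16) - 202) = (3 - 4*(-13) - 2*(-13)**2)*((-3 - 5*16 - 4*(-15))/(-15 + 16) - 202) = (3 + 52 - 2*169)*((-3 - 80 + 60)/1 - 202) = (3 + 52 - 338)*(1*(-23) - 202) = -283*(-23 - 202) = -283*(-225) = 63675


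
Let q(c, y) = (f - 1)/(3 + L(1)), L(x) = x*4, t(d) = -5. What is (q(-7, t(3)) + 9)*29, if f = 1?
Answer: 261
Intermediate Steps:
L(x) = 4*x
q(c, y) = 0 (q(c, y) = (1 - 1)/(3 + 4*1) = 0/(3 + 4) = 0/7 = 0*(⅐) = 0)
(q(-7, t(3)) + 9)*29 = (0 + 9)*29 = 9*29 = 261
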